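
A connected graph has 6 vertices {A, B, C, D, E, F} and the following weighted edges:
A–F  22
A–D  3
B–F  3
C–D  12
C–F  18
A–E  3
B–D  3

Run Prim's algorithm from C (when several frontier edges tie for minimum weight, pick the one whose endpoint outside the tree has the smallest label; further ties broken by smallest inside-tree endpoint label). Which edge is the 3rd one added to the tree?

B-D

Grow the tree from C using Prim:
Step 1: frontier [C–D 12, C–F 18] → take C–D (12); add D.
Step 2: frontier [C–F 18, A–D 3, B–D 3] → take A–D (3); add A.
Step 3: frontier [A–E 3, A–F 22, C–F 18, B–D 3] → take B–D (3); add B.
Step 4: frontier [A–E 3, A–F 22, B–F 3, C–F 18] → take A–E (3); add E.
Step 5: frontier [A–F 22, B–F 3, C–F 18] → take B–F (3); add F.
The 3rd edge added is B–D.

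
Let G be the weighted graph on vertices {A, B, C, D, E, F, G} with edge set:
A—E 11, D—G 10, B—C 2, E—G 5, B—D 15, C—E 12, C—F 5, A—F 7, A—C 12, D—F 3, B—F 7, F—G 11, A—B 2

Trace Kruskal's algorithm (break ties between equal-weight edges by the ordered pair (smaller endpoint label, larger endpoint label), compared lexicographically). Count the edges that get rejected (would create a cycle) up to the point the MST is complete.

2

Kruskal: consider edges lightest-first.
A—B (2): add. Components now {A,B} {C} {D} {E} {F} {G}
B—C (2): add. Components now {A,B,C} {D} {E} {F} {G}
D—F (3): add. Components now {A,B,C} {D,F} {E} {G}
C—F (5): add. Components now {A,B,C,D,F} {E} {G}
E—G (5): add. Components now {A,B,C,D,F} {E,G}
A—F (7): skip — A and F already connected.
B—F (7): skip — B and F already connected.
D—G (10): add. Components now {A,B,C,D,E,F,G}
Edges rejected before the tree was complete: 2.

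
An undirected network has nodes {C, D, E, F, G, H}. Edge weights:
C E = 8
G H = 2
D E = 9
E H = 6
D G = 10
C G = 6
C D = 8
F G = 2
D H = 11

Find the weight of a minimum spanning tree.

24

Kruskal: consider edges lightest-first.
F G (2): add — endpoints in different components.
G H (2): add — endpoints in different components.
C G (6): add — endpoints in different components.
E H (6): add — endpoints in different components.
C D (8): add — endpoints in different components.
MST edges: F G, G H, C G, E H, C D; total weight 2+2+6+6+8 = 24.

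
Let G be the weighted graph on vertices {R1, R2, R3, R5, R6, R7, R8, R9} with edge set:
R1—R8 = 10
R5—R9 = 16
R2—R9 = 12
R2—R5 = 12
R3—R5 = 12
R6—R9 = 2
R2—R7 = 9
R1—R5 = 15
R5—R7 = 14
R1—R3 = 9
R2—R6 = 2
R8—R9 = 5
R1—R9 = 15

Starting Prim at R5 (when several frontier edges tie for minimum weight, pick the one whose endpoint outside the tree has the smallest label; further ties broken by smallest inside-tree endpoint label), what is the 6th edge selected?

R1-R8

Prim, starting at R5.
Step 1: cheapest edge leaving the tree is R2—R5 (12); add R2.
Step 2: cheapest edge leaving the tree is R2—R6 (2); add R6.
Step 3: cheapest edge leaving the tree is R6—R9 (2); add R9.
Step 4: cheapest edge leaving the tree is R8—R9 (5); add R8.
Step 5: cheapest edge leaving the tree is R2—R7 (9); add R7.
Step 6: cheapest edge leaving the tree is R1—R8 (10); add R1.
Step 7: cheapest edge leaving the tree is R1—R3 (9); add R3.
The 6th edge added is R1—R8.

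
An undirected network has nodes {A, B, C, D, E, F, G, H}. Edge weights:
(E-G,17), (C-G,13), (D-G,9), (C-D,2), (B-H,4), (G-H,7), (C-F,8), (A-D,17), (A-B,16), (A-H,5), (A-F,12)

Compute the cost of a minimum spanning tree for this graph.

Kruskal's algorithm — process edges by increasing weight (ties by edge label):
C-D (2): add — endpoints in different components.
B-H (4): add — endpoints in different components.
A-H (5): add — endpoints in different components.
G-H (7): add — endpoints in different components.
C-F (8): add — endpoints in different components.
D-G (9): add — endpoints in different components.
A-F (12): skip — A and F already connected.
C-G (13): skip — C and G already connected.
A-B (16): skip — A and B already connected.
A-D (17): skip — A and D already connected.
E-G (17): add — endpoints in different components.
MST edges: C-D, B-H, A-H, G-H, C-F, D-G, E-G; total weight 2+4+5+7+8+9+17 = 52.

52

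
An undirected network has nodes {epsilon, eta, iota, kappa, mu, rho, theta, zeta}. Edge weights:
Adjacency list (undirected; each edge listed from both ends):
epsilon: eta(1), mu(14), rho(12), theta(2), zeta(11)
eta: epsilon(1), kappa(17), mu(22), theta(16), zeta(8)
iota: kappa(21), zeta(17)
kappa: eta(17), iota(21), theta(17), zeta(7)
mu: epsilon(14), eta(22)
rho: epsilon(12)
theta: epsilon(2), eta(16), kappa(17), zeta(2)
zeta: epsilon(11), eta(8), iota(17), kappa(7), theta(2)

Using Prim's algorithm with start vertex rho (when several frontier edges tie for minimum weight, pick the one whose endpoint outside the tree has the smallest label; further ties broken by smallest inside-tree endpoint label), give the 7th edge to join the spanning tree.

Prim, starting at rho.
Step 1: frontier [epsilon—rho 12] → take epsilon—rho (12); add epsilon.
Step 2: frontier [epsilon—eta 1, epsilon—theta 2, epsilon—zeta 11, epsilon—mu 14] → take epsilon—eta (1); add eta.
Step 3: frontier [epsilon—theta 2, epsilon—zeta 11, epsilon—mu 14, eta—zeta 8, eta—theta 16, eta—kappa 17, eta—mu 22] → take epsilon—theta (2); add theta.
Step 4: frontier [epsilon—zeta 11, epsilon—mu 14, eta—zeta 8, eta—kappa 17, eta—mu 22, theta—zeta 2, kappa—theta 17] → take theta—zeta (2); add zeta.
Step 5: frontier [epsilon—mu 14, eta—kappa 17, eta—mu 22, kappa—theta 17, kappa—zeta 7, iota—zeta 17] → take kappa—zeta (7); add kappa.
Step 6: frontier [epsilon—mu 14, eta—mu 22, iota—kappa 21, iota—zeta 17] → take epsilon—mu (14); add mu.
Step 7: frontier [iota—kappa 21, iota—zeta 17] → take iota—zeta (17); add iota.
The 7th edge added is iota—zeta.

iota-zeta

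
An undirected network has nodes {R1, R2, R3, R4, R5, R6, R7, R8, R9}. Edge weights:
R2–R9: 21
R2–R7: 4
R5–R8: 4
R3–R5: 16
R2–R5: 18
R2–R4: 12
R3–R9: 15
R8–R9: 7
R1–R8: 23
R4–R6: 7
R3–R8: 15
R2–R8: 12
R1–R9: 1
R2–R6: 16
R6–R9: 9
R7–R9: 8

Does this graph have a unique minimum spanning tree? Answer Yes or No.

No

Kruskal's algorithm — process edges by increasing weight (ties by edge label):
R1–R9 (1): add — endpoints in different components.
R2–R7 (4): add — endpoints in different components.
R5–R8 (4): add — endpoints in different components.
R4–R6 (7): add — endpoints in different components.
R8–R9 (7): add — endpoints in different components.
R7–R9 (8): add — endpoints in different components.
R6–R9 (9): add — endpoints in different components.
R2–R4 (12): skip — R2 and R4 already connected.
R2–R8 (12): skip — R2 and R8 already connected.
R3–R8 (15): add — endpoints in different components.
Non-tree edge R3–R9 has weight 15, equal to the heaviest edge on its tree cycle — swapping gives another MST of the same weight. Not unique.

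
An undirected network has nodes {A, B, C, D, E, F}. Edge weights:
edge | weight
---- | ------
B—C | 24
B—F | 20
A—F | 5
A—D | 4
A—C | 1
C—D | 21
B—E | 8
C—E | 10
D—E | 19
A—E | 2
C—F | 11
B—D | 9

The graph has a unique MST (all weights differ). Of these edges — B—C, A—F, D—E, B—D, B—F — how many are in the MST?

1

Kruskal: consider edges lightest-first.
A—C (1): add. Components now {A,C} {B} {D} {E} {F}
A—E (2): add. Components now {A,C,E} {B} {D} {F}
A—D (4): add. Components now {A,C,D,E} {B} {F}
A—F (5): add. Components now {A,C,D,E,F} {B}
B—E (8): add. Components now {A,B,C,D,E,F}
MST edge set: {A—C, A—E, A—D, A—F, B—E}.
Of the listed edges, {A—F} are in the MST → 1.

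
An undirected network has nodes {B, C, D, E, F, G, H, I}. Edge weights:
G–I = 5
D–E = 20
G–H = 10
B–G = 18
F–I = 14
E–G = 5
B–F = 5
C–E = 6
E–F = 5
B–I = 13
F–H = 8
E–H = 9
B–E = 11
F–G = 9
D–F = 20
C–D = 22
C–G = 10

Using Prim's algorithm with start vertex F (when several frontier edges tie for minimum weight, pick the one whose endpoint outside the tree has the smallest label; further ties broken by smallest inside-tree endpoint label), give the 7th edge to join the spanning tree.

D-E

Grow the tree from F using Prim:
Step 1: cheapest edge leaving the tree is B–F (5); add B.
Step 2: cheapest edge leaving the tree is E–F (5); add E.
Step 3: cheapest edge leaving the tree is E–G (5); add G.
Step 4: cheapest edge leaving the tree is G–I (5); add I.
Step 5: cheapest edge leaving the tree is C–E (6); add C.
Step 6: cheapest edge leaving the tree is F–H (8); add H.
Step 7: cheapest edge leaving the tree is D–E (20); add D.
The 7th edge added is D–E.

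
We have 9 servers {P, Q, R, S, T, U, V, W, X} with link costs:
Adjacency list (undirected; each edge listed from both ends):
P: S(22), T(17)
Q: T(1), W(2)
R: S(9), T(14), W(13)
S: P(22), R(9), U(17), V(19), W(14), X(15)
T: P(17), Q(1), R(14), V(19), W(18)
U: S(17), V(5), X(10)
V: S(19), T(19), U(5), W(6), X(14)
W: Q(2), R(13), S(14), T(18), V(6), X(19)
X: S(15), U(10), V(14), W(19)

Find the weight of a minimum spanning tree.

63

Kruskal: consider edges lightest-first.
Q–T (1): add — endpoints in different components.
Q–W (2): add — endpoints in different components.
U–V (5): add — endpoints in different components.
V–W (6): add — endpoints in different components.
R–S (9): add — endpoints in different components.
U–X (10): add — endpoints in different components.
R–W (13): add — endpoints in different components.
R–T (14): skip — T and R already connected.
S–W (14): skip — S and W already connected.
V–X (14): skip — X and V already connected.
S–X (15): skip — X and S already connected.
P–T (17): add — endpoints in different components.
MST edges: Q–T, Q–W, U–V, V–W, R–S, U–X, R–W, P–T; total weight 1+2+5+6+9+10+13+17 = 63.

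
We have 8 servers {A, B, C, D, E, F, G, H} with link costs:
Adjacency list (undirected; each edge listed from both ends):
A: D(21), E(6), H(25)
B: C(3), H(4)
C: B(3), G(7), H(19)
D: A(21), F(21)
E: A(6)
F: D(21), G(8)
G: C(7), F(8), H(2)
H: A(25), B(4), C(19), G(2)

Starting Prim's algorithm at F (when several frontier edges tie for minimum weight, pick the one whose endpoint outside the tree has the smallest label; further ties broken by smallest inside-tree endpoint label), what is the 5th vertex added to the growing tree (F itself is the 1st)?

Grow the tree from F using Prim:
Step 1: frontier [F—G 8, D—F 21] → take F—G (8); add G.
Step 2: frontier [D—F 21, G—H 2, C—G 7] → take G—H (2); add H.
Step 3: frontier [D—F 21, C—G 7, B—H 4, C—H 19, A—H 25] → take B—H (4); add B.
Step 4: frontier [B—C 3, D—F 21, C—G 7, C—H 19, A—H 25] → take B—C (3); add C.
Step 5: frontier [D—F 21, A—H 25] → take D—F (21); add D.
Step 6: frontier [A—D 21, A—H 25] → take A—D (21); add A.
Step 7: frontier [A—E 6] → take A—E (6); add E.
Vertex order: F, G, H, B, C, D, A, E. The 5th vertex is C.

C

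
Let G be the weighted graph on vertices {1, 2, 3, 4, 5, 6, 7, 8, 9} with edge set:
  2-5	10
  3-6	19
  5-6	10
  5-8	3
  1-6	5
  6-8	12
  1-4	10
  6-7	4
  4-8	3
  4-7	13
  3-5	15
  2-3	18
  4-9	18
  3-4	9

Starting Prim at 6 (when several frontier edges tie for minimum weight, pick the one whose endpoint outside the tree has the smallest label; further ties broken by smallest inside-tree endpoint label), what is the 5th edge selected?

5-8

Grow the tree from 6 using Prim:
Step 1: frontier [6-7 4, 1-6 5, 5-6 10, 6-8 12, 3-6 19] → take 6-7 (4); add 7.
Step 2: frontier [1-6 5, 5-6 10, 6-8 12, 3-6 19, 4-7 13] → take 1-6 (5); add 1.
Step 3: frontier [1-4 10, 5-6 10, 6-8 12, 3-6 19, 4-7 13] → take 1-4 (10); add 4.
Step 4: frontier [4-8 3, 3-4 9, 4-9 18, 5-6 10, 6-8 12, 3-6 19] → take 4-8 (3); add 8.
Step 5: frontier [3-4 9, 4-9 18, 5-6 10, 3-6 19, 5-8 3] → take 5-8 (3); add 5.
Step 6: frontier [3-4 9, 4-9 18, 2-5 10, 3-5 15, 3-6 19] → take 3-4 (9); add 3.
Step 7: frontier [2-3 18, 4-9 18, 2-5 10] → take 2-5 (10); add 2.
Step 8: frontier [4-9 18] → take 4-9 (18); add 9.
The 5th edge added is 5-8.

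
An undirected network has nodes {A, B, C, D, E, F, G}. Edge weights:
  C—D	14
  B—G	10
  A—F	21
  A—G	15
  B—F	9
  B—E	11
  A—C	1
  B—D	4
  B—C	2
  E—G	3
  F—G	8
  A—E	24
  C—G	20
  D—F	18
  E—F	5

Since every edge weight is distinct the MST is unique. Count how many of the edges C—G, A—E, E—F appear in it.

Sort edges by weight, then run Kruskal:
A—C (1): add. Components now {A,C} {B} {D} {E} {F} {G}
B—C (2): add. Components now {A,B,C} {D} {E} {F} {G}
E—G (3): add. Components now {A,B,C} {D} {E,G} {F}
B—D (4): add. Components now {A,B,C,D} {E,G} {F}
E—F (5): add. Components now {A,B,C,D} {E,F,G}
F—G (8): skip — F and G already connected.
B—F (9): add. Components now {A,B,C,D,E,F,G}
MST edge set: {A—C, B—C, E—G, B—D, E—F, B—F}.
Of the listed edges, {E—F} are in the MST → 1.

1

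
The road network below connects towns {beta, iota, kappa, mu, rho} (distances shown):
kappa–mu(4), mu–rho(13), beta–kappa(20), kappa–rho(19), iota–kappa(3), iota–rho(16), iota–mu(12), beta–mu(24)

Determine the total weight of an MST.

40

Prim's algorithm from kappa:
Step 1: frontier [iota–kappa 3, kappa–mu 4, kappa–rho 19, beta–kappa 20] → take iota–kappa (3); add iota.
Step 2: frontier [iota–mu 12, iota–rho 16, kappa–mu 4, kappa–rho 19, beta–kappa 20] → take kappa–mu (4); add mu.
Step 3: frontier [iota–rho 16, kappa–rho 19, beta–kappa 20, mu–rho 13, beta–mu 24] → take mu–rho (13); add rho.
Step 4: frontier [beta–kappa 20, beta–mu 24] → take beta–kappa (20); add beta.
MST edges: iota–kappa, kappa–mu, mu–rho, beta–kappa; total weight 3+4+13+20 = 40.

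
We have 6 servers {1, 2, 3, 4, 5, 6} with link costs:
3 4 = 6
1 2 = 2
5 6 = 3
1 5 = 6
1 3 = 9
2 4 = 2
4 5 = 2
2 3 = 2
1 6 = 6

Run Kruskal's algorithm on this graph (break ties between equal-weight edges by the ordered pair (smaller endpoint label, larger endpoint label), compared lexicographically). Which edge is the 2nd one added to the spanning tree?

2-3

Kruskal's algorithm — process edges by increasing weight (ties by edge label):
1 2 (2): add. Components now {1,2} {3} {4} {5} {6}
2 3 (2): add. Components now {1,2,3} {4} {5} {6}
2 4 (2): add. Components now {1,2,3,4} {5} {6}
4 5 (2): add. Components now {1,2,3,4,5} {6}
5 6 (3): add. Components now {1,2,3,4,5,6}
The 2nd edge added is 2 3.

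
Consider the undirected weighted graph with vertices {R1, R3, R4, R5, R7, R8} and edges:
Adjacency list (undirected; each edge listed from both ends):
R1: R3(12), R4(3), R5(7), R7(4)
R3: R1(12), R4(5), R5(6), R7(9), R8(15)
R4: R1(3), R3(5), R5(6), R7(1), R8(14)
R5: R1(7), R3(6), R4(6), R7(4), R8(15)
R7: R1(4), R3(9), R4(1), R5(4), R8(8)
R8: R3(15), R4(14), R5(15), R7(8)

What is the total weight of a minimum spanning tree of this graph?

21

Prim's algorithm from R1:
Step 1: frontier [R1–R4 3, R1–R7 4, R1–R5 7, R1–R3 12] → take R1–R4 (3); add R4.
Step 2: frontier [R1–R7 4, R1–R5 7, R1–R3 12, R4–R7 1, R3–R4 5, R4–R5 6, R4–R8 14] → take R4–R7 (1); add R7.
Step 3: frontier [R1–R5 7, R1–R3 12, R3–R4 5, R4–R5 6, R4–R8 14, R5–R7 4, R7–R8 8, R3–R7 9] → take R5–R7 (4); add R5.
Step 4: frontier [R1–R3 12, R3–R4 5, R4–R8 14, R3–R5 6, R5–R8 15, R7–R8 8, R3–R7 9] → take R3–R4 (5); add R3.
Step 5: frontier [R3–R8 15, R4–R8 14, R5–R8 15, R7–R8 8] → take R7–R8 (8); add R8.
MST edges: R1–R4, R4–R7, R5–R7, R3–R4, R7–R8; total weight 3+1+4+5+8 = 21.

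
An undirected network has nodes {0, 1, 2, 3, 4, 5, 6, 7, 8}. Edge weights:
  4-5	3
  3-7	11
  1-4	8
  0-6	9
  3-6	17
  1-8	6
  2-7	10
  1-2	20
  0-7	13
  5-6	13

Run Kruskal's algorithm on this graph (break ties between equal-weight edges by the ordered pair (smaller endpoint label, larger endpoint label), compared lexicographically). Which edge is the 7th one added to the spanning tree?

Sort edges by weight, then run Kruskal:
4-5 (3): add — endpoints in different components.
1-8 (6): add — endpoints in different components.
1-4 (8): add — endpoints in different components.
0-6 (9): add — endpoints in different components.
2-7 (10): add — endpoints in different components.
3-7 (11): add — endpoints in different components.
0-7 (13): add — endpoints in different components.
5-6 (13): add — endpoints in different components.
The 7th edge added is 0-7.

0-7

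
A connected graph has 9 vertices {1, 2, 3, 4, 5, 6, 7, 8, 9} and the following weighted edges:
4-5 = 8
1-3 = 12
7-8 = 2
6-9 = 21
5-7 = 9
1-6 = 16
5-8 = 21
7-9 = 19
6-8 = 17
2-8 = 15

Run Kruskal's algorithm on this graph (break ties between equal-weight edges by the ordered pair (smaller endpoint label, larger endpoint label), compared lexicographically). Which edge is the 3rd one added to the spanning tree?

Kruskal: consider edges lightest-first.
7-8 (2): add — endpoints in different components.
4-5 (8): add — endpoints in different components.
5-7 (9): add — endpoints in different components.
1-3 (12): add — endpoints in different components.
2-8 (15): add — endpoints in different components.
1-6 (16): add — endpoints in different components.
6-8 (17): add — endpoints in different components.
7-9 (19): add — endpoints in different components.
The 3rd edge added is 5-7.

5-7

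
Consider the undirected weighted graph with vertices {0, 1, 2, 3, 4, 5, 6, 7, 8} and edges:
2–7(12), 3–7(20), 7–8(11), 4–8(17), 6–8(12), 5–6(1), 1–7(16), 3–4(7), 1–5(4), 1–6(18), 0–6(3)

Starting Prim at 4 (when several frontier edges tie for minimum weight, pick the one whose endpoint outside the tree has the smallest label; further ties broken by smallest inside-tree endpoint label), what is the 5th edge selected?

Prim's algorithm from 4:
Step 1: frontier [3–4 7, 4–8 17] → take 3–4 (7); add 3.
Step 2: frontier [3–7 20, 4–8 17] → take 4–8 (17); add 8.
Step 3: frontier [3–7 20, 7–8 11, 6–8 12] → take 7–8 (11); add 7.
Step 4: frontier [2–7 12, 1–7 16, 6–8 12] → take 2–7 (12); add 2.
Step 5: frontier [1–7 16, 6–8 12] → take 6–8 (12); add 6.
Step 6: frontier [5–6 1, 0–6 3, 1–6 18, 1–7 16] → take 5–6 (1); add 5.
Step 7: frontier [1–5 4, 0–6 3, 1–6 18, 1–7 16] → take 0–6 (3); add 0.
Step 8: frontier [1–5 4, 1–6 18, 1–7 16] → take 1–5 (4); add 1.
The 5th edge added is 6–8.

6-8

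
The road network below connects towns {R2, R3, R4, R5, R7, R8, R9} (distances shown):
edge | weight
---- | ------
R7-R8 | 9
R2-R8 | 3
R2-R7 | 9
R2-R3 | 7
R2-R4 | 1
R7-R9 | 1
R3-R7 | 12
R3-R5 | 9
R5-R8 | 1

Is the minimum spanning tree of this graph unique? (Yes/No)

Kruskal's algorithm — process edges by increasing weight (ties by edge label):
R2-R4 (1): add — endpoints in different components.
R5-R8 (1): add — endpoints in different components.
R7-R9 (1): add — endpoints in different components.
R2-R8 (3): add — endpoints in different components.
R2-R3 (7): add — endpoints in different components.
R2-R7 (9): add — endpoints in different components.
Non-tree edge R7-R8 has weight 9, equal to the heaviest edge on its tree cycle — swapping gives another MST of the same weight. Not unique.

No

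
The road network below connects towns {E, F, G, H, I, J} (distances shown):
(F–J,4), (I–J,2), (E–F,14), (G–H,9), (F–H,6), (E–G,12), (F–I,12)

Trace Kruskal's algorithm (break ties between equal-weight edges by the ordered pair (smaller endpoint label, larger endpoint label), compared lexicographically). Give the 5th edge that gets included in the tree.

Kruskal's algorithm — process edges by increasing weight (ties by edge label):
I–J (2): add — endpoints in different components.
F–J (4): add — endpoints in different components.
F–H (6): add — endpoints in different components.
G–H (9): add — endpoints in different components.
E–G (12): add — endpoints in different components.
The 5th edge added is E–G.

E-G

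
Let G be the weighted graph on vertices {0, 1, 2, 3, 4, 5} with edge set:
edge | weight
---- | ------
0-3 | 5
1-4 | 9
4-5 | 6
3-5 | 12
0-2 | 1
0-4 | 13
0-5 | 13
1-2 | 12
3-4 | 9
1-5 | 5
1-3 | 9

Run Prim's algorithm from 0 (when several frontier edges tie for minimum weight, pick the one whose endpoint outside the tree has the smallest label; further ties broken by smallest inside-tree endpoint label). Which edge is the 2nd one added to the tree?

Grow the tree from 0 using Prim:
Step 1: cheapest edge leaving the tree is 0-2 (1); add 2.
Step 2: cheapest edge leaving the tree is 0-3 (5); add 3.
Step 3: cheapest edge leaving the tree is 1-3 (9); add 1.
Step 4: cheapest edge leaving the tree is 1-5 (5); add 5.
Step 5: cheapest edge leaving the tree is 4-5 (6); add 4.
The 2nd edge added is 0-3.

0-3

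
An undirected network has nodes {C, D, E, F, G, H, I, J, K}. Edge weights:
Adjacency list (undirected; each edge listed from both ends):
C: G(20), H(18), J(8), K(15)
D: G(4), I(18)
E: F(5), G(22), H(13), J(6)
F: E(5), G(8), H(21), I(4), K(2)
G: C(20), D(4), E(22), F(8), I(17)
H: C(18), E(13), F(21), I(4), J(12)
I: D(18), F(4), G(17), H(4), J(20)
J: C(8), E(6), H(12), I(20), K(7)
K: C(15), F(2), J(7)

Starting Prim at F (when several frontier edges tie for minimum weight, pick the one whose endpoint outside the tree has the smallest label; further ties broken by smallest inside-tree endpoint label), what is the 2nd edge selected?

F-I

Prim's algorithm from F:
Step 1: cheapest edge leaving the tree is F—K (2); add K.
Step 2: cheapest edge leaving the tree is F—I (4); add I.
Step 3: cheapest edge leaving the tree is H—I (4); add H.
Step 4: cheapest edge leaving the tree is E—F (5); add E.
Step 5: cheapest edge leaving the tree is E—J (6); add J.
Step 6: cheapest edge leaving the tree is C—J (8); add C.
Step 7: cheapest edge leaving the tree is F—G (8); add G.
Step 8: cheapest edge leaving the tree is D—G (4); add D.
The 2nd edge added is F—I.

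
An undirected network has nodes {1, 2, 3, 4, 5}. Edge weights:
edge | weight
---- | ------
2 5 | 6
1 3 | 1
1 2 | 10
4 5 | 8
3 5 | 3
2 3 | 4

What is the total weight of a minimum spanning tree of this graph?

16

Grow the tree from 1 using Prim:
Step 1: frontier [1 3 1, 1 2 10] → take 1 3 (1); add 3.
Step 2: frontier [1 2 10, 3 5 3, 2 3 4] → take 3 5 (3); add 5.
Step 3: frontier [1 2 10, 2 3 4, 2 5 6, 4 5 8] → take 2 3 (4); add 2.
Step 4: frontier [4 5 8] → take 4 5 (8); add 4.
MST edges: 1 3, 3 5, 2 3, 4 5; total weight 1+3+4+8 = 16.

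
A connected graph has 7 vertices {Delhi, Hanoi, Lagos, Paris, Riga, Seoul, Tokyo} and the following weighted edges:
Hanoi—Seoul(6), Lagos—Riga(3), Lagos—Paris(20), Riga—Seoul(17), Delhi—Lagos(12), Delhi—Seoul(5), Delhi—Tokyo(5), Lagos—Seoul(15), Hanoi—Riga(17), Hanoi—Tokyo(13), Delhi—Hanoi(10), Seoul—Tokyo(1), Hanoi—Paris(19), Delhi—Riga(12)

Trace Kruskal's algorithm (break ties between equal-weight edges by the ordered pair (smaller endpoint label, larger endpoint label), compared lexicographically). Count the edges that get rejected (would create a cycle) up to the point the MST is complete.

7

Kruskal's algorithm — process edges by increasing weight (ties by edge label):
Seoul—Tokyo (1): add. Components now {Lagos} {Seoul,Tokyo} {Delhi} {Paris} {Hanoi} {Riga}
Lagos—Riga (3): add. Components now {Lagos,Riga} {Seoul,Tokyo} {Delhi} {Paris} {Hanoi}
Delhi—Seoul (5): add. Components now {Lagos,Riga} {Delhi,Seoul,Tokyo} {Paris} {Hanoi}
Delhi—Tokyo (5): skip — Tokyo and Delhi already connected.
Hanoi—Seoul (6): add. Components now {Lagos,Riga} {Delhi,Hanoi,Seoul,Tokyo} {Paris}
Delhi—Hanoi (10): skip — Delhi and Hanoi already connected.
Delhi—Lagos (12): add. Components now {Delhi,Hanoi,Lagos,Riga,Seoul,Tokyo} {Paris}
Delhi—Riga (12): skip — Delhi and Riga already connected.
Hanoi—Tokyo (13): skip — Tokyo and Hanoi already connected.
Lagos—Seoul (15): skip — Lagos and Seoul already connected.
Hanoi—Riga (17): skip — Hanoi and Riga already connected.
Riga—Seoul (17): skip — Seoul and Riga already connected.
Hanoi—Paris (19): add. Components now {Delhi,Hanoi,Lagos,Paris,Riga,Seoul,Tokyo}
Edges rejected before the tree was complete: 7.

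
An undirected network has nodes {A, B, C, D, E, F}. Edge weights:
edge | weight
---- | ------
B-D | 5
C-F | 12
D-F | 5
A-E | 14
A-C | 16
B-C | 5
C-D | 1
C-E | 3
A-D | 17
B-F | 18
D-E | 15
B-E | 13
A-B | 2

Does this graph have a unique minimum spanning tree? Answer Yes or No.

Kruskal's algorithm — process edges by increasing weight (ties by edge label):
C-D (1): add. Components now {A} {B} {C,D} {E} {F}
A-B (2): add. Components now {A,B} {C,D} {E} {F}
C-E (3): add. Components now {A,B} {C,D,E} {F}
B-C (5): add. Components now {A,B,C,D,E} {F}
B-D (5): skip — B and D already connected.
D-F (5): add. Components now {A,B,C,D,E,F}
Non-tree edge B-D has weight 5, equal to the heaviest edge on its tree cycle — swapping gives another MST of the same weight. Not unique.

No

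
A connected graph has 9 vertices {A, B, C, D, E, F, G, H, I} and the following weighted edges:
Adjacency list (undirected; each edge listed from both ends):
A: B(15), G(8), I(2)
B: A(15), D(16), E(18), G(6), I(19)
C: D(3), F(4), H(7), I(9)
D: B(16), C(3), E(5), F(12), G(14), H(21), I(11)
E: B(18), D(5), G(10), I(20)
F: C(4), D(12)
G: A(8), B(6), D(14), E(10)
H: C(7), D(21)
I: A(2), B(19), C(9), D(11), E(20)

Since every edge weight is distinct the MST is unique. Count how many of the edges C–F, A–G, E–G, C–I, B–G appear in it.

4

Kruskal's algorithm — process edges by increasing weight (ties by edge label):
A–I (2): add — endpoints in different components.
C–D (3): add — endpoints in different components.
C–F (4): add — endpoints in different components.
D–E (5): add — endpoints in different components.
B–G (6): add — endpoints in different components.
C–H (7): add — endpoints in different components.
A–G (8): add — endpoints in different components.
C–I (9): add — endpoints in different components.
MST edge set: {A–I, C–D, C–F, D–E, B–G, C–H, A–G, C–I}.
Of the listed edges, {C–F, A–G, C–I, B–G} are in the MST → 4.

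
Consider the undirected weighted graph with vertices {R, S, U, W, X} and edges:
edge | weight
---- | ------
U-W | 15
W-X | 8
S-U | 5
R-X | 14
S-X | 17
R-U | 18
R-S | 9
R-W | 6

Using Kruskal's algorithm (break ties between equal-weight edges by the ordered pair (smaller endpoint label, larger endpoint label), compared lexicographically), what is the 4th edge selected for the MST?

R-S

Kruskal: consider edges lightest-first.
S-U (5): add. Components now {S,U} {R} {X} {W}
R-W (6): add. Components now {S,U} {R,W} {X}
W-X (8): add. Components now {S,U} {R,W,X}
R-S (9): add. Components now {R,S,U,W,X}
The 4th edge added is R-S.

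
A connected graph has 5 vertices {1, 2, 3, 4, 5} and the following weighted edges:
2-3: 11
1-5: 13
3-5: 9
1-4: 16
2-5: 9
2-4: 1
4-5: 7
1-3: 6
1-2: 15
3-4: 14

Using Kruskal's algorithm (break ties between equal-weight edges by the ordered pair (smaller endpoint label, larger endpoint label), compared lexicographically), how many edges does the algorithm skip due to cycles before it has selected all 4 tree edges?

Kruskal: consider edges lightest-first.
2-4 (1): add — endpoints in different components.
1-3 (6): add — endpoints in different components.
4-5 (7): add — endpoints in different components.
2-5 (9): skip — 2 and 5 already connected.
3-5 (9): add — endpoints in different components.
Edges rejected before the tree was complete: 1.

1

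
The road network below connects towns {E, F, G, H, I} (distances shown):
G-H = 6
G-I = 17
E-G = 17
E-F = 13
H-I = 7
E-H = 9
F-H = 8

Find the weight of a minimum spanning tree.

Kruskal: consider edges lightest-first.
G-H (6): add — endpoints in different components.
H-I (7): add — endpoints in different components.
F-H (8): add — endpoints in different components.
E-H (9): add — endpoints in different components.
MST edges: G-H, H-I, F-H, E-H; total weight 6+7+8+9 = 30.

30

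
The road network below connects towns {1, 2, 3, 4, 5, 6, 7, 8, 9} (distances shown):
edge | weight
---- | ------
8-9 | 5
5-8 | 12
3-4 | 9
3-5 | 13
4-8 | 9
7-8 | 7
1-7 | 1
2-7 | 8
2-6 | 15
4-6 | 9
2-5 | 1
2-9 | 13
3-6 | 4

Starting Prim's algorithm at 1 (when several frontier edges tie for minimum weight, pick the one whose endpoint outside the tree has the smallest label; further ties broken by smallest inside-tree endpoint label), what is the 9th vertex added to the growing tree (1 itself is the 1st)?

6

Prim's algorithm from 1:
Step 1: cheapest edge leaving the tree is 1-7 (1); add 7.
Step 2: cheapest edge leaving the tree is 7-8 (7); add 8.
Step 3: cheapest edge leaving the tree is 8-9 (5); add 9.
Step 4: cheapest edge leaving the tree is 2-7 (8); add 2.
Step 5: cheapest edge leaving the tree is 2-5 (1); add 5.
Step 6: cheapest edge leaving the tree is 4-8 (9); add 4.
Step 7: cheapest edge leaving the tree is 3-4 (9); add 3.
Step 8: cheapest edge leaving the tree is 3-6 (4); add 6.
Vertex order: 1, 7, 8, 9, 2, 5, 4, 3, 6. The 9th vertex is 6.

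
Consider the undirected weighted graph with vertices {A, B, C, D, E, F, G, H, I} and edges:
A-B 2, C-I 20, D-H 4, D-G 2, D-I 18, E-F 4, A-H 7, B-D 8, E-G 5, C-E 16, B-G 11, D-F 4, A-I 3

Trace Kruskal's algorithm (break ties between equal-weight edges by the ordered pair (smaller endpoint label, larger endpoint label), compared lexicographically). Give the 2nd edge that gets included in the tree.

D-G

Sort edges by weight, then run Kruskal:
A-B (2): add — endpoints in different components.
D-G (2): add — endpoints in different components.
A-I (3): add — endpoints in different components.
D-F (4): add — endpoints in different components.
D-H (4): add — endpoints in different components.
E-F (4): add — endpoints in different components.
E-G (5): skip — E and G already connected.
A-H (7): add — endpoints in different components.
B-D (8): skip — B and D already connected.
B-G (11): skip — B and G already connected.
C-E (16): add — endpoints in different components.
The 2nd edge added is D-G.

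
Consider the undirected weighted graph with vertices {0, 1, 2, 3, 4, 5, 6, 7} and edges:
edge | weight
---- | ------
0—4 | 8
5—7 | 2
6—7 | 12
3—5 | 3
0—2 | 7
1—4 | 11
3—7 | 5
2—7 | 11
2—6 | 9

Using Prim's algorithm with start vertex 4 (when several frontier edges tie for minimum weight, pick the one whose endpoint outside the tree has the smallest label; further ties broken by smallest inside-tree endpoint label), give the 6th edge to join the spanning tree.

5-7

Prim, starting at 4.
Step 1: cheapest edge leaving the tree is 0—4 (8); add 0.
Step 2: cheapest edge leaving the tree is 0—2 (7); add 2.
Step 3: cheapest edge leaving the tree is 2—6 (9); add 6.
Step 4: cheapest edge leaving the tree is 1—4 (11); add 1.
Step 5: cheapest edge leaving the tree is 2—7 (11); add 7.
Step 6: cheapest edge leaving the tree is 5—7 (2); add 5.
Step 7: cheapest edge leaving the tree is 3—5 (3); add 3.
The 6th edge added is 5—7.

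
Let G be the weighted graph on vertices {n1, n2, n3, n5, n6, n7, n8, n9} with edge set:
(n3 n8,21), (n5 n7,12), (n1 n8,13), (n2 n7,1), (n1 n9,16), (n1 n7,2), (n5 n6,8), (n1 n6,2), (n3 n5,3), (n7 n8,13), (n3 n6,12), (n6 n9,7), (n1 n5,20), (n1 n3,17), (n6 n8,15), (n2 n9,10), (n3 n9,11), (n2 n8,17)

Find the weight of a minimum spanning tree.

Kruskal's algorithm — process edges by increasing weight (ties by edge label):
n2 n7 (1): add — endpoints in different components.
n1 n6 (2): add — endpoints in different components.
n1 n7 (2): add — endpoints in different components.
n3 n5 (3): add — endpoints in different components.
n6 n9 (7): add — endpoints in different components.
n5 n6 (8): add — endpoints in different components.
n2 n9 (10): skip — n2 and n9 already connected.
n3 n9 (11): skip — n9 and n3 already connected.
n3 n6 (12): skip — n6 and n3 already connected.
n5 n7 (12): skip — n7 and n5 already connected.
n1 n8 (13): add — endpoints in different components.
MST edges: n2 n7, n1 n6, n1 n7, n3 n5, n6 n9, n5 n6, n1 n8; total weight 1+2+2+3+7+8+13 = 36.

36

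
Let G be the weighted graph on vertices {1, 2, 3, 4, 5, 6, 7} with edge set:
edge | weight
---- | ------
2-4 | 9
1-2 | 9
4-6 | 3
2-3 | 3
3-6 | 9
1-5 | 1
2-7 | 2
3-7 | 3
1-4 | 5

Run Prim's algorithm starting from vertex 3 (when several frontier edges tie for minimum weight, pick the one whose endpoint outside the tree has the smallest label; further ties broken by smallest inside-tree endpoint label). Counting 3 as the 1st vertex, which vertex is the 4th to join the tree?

1

Grow the tree from 3 using Prim:
Step 1: frontier [2-3 3, 3-7 3, 3-6 9] → take 2-3 (3); add 2.
Step 2: frontier [2-7 2, 1-2 9, 2-4 9, 3-7 3, 3-6 9] → take 2-7 (2); add 7.
Step 3: frontier [1-2 9, 2-4 9, 3-6 9] → take 1-2 (9); add 1.
Step 4: frontier [1-5 1, 1-4 5, 2-4 9, 3-6 9] → take 1-5 (1); add 5.
Step 5: frontier [1-4 5, 2-4 9, 3-6 9] → take 1-4 (5); add 4.
Step 6: frontier [3-6 9, 4-6 3] → take 4-6 (3); add 6.
Vertex order: 3, 2, 7, 1, 5, 4, 6. The 4th vertex is 1.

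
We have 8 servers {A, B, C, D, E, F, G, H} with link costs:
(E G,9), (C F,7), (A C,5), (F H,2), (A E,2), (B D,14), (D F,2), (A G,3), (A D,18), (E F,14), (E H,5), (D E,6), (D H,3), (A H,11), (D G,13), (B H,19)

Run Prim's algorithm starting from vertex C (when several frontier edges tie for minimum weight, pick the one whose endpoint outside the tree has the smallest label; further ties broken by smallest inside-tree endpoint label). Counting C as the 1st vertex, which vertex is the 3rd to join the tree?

E

Prim's algorithm from C:
Step 1: cheapest edge leaving the tree is A C (5); add A.
Step 2: cheapest edge leaving the tree is A E (2); add E.
Step 3: cheapest edge leaving the tree is A G (3); add G.
Step 4: cheapest edge leaving the tree is E H (5); add H.
Step 5: cheapest edge leaving the tree is F H (2); add F.
Step 6: cheapest edge leaving the tree is D F (2); add D.
Step 7: cheapest edge leaving the tree is B D (14); add B.
Vertex order: C, A, E, G, H, F, D, B. The 3rd vertex is E.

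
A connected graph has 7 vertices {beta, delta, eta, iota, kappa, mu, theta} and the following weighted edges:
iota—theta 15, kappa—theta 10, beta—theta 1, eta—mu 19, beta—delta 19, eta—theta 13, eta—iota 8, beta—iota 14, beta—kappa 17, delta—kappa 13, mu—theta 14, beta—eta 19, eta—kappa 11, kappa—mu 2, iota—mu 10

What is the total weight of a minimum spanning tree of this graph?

44

Grow the tree from theta using Prim:
Step 1: cheapest edge leaving the tree is beta—theta (1); add beta.
Step 2: cheapest edge leaving the tree is kappa—theta (10); add kappa.
Step 3: cheapest edge leaving the tree is kappa—mu (2); add mu.
Step 4: cheapest edge leaving the tree is iota—mu (10); add iota.
Step 5: cheapest edge leaving the tree is eta—iota (8); add eta.
Step 6: cheapest edge leaving the tree is delta—kappa (13); add delta.
MST edges: beta—theta, kappa—theta, kappa—mu, iota—mu, eta—iota, delta—kappa; total weight 1+10+2+10+8+13 = 44.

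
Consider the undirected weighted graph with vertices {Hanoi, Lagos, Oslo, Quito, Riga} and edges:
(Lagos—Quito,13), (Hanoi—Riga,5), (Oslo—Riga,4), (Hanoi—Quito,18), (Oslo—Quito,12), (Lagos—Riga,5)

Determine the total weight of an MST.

Kruskal: consider edges lightest-first.
Oslo—Riga (4): add — endpoints in different components.
Hanoi—Riga (5): add — endpoints in different components.
Lagos—Riga (5): add — endpoints in different components.
Oslo—Quito (12): add — endpoints in different components.
MST edges: Oslo—Riga, Hanoi—Riga, Lagos—Riga, Oslo—Quito; total weight 4+5+5+12 = 26.

26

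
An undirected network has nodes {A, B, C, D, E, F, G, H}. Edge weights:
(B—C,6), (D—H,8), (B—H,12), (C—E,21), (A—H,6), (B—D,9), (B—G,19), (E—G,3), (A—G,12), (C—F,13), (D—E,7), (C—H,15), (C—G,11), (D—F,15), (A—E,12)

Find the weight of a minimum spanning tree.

52

Prim, starting at E.
Step 1: cheapest edge leaving the tree is E—G (3); add G.
Step 2: cheapest edge leaving the tree is D—E (7); add D.
Step 3: cheapest edge leaving the tree is D—H (8); add H.
Step 4: cheapest edge leaving the tree is A—H (6); add A.
Step 5: cheapest edge leaving the tree is B—D (9); add B.
Step 6: cheapest edge leaving the tree is B—C (6); add C.
Step 7: cheapest edge leaving the tree is C—F (13); add F.
MST edges: E—G, D—E, D—H, A—H, B—D, B—C, C—F; total weight 3+7+8+6+9+6+13 = 52.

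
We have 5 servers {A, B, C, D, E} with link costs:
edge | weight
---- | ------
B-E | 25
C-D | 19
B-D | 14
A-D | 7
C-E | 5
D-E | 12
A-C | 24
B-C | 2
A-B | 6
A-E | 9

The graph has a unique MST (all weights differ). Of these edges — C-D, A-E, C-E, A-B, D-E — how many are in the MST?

2

Kruskal: consider edges lightest-first.
B-C (2): add. Components now {A} {B,C} {D} {E}
C-E (5): add. Components now {A} {B,C,E} {D}
A-B (6): add. Components now {A,B,C,E} {D}
A-D (7): add. Components now {A,B,C,D,E}
MST edge set: {B-C, C-E, A-B, A-D}.
Of the listed edges, {C-E, A-B} are in the MST → 2.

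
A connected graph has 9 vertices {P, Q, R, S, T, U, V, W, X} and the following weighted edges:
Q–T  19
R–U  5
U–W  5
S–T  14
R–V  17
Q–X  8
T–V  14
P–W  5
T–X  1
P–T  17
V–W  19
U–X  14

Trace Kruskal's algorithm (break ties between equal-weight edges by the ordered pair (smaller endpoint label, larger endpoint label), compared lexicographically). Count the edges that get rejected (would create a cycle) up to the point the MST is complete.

Kruskal: consider edges lightest-first.
T–X (1): add — endpoints in different components.
P–W (5): add — endpoints in different components.
R–U (5): add — endpoints in different components.
U–W (5): add — endpoints in different components.
Q–X (8): add — endpoints in different components.
S–T (14): add — endpoints in different components.
T–V (14): add — endpoints in different components.
U–X (14): add — endpoints in different components.
Edges rejected before the tree was complete: 0.

0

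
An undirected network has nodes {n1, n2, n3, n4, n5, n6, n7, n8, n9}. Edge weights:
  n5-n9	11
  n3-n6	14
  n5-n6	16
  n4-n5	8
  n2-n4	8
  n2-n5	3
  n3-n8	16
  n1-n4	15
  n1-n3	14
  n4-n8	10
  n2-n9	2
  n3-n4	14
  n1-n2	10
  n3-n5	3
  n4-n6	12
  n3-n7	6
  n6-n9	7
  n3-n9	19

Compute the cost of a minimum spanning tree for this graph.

49

Kruskal's algorithm — process edges by increasing weight (ties by edge label):
n2-n9 (2): add — endpoints in different components.
n2-n5 (3): add — endpoints in different components.
n3-n5 (3): add — endpoints in different components.
n3-n7 (6): add — endpoints in different components.
n6-n9 (7): add — endpoints in different components.
n2-n4 (8): add — endpoints in different components.
n4-n5 (8): skip — n4 and n5 already connected.
n1-n2 (10): add — endpoints in different components.
n4-n8 (10): add — endpoints in different components.
MST edges: n2-n9, n2-n5, n3-n5, n3-n7, n6-n9, n2-n4, n1-n2, n4-n8; total weight 2+3+3+6+7+8+10+10 = 49.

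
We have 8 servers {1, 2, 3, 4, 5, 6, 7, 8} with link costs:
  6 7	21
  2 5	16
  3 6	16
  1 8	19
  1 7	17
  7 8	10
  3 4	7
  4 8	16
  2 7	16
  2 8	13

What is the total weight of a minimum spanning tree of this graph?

95

Kruskal's algorithm — process edges by increasing weight (ties by edge label):
3 4 (7): add — endpoints in different components.
7 8 (10): add — endpoints in different components.
2 8 (13): add — endpoints in different components.
2 5 (16): add — endpoints in different components.
2 7 (16): skip — 2 and 7 already connected.
3 6 (16): add — endpoints in different components.
4 8 (16): add — endpoints in different components.
1 7 (17): add — endpoints in different components.
MST edges: 3 4, 7 8, 2 8, 2 5, 3 6, 4 8, 1 7; total weight 7+10+13+16+16+16+17 = 95.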